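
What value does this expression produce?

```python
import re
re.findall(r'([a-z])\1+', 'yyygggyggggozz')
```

After group 1 captures some text, `\1` only succeeds where that same text appears again.
`findall` collects group 1 from each match (4 total).

['y', 'g', 'g', 'z']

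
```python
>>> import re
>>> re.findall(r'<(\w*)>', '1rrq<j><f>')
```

`findall` collects group 1 from each match (2 total).

['j', 'f']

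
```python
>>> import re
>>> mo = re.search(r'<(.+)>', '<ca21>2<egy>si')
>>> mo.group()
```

The match spans [0:12] → '<ca21>2<egy>'.

'<ca21>2<egy>'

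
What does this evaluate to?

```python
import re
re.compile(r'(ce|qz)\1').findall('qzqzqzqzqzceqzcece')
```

['qz', 'qz', 'ce']

The backreference `\1` re-matches whatever the first group consumed, character for character.
Because there's exactly one group, `findall` drops the full match and keeps group 1 from each hit.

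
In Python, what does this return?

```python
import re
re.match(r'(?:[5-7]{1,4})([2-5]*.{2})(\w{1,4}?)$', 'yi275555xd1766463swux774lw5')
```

None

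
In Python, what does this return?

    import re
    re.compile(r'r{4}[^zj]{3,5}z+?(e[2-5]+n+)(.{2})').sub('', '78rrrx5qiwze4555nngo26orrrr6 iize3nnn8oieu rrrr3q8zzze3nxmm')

'78rrrx5qiwze4555nngo26oieu m'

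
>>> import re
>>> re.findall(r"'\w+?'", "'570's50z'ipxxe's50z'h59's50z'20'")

["'570'", "'ipxxe'", "'h59'", "'20'"]

Walking the string: at [0:5] → "'570'"; at [9:16] → "'ipxxe'"; at [20:25] → "'h59'"; at [29:33] → "'20'".
No capturing groups, so `findall` returns the 4 full match strings.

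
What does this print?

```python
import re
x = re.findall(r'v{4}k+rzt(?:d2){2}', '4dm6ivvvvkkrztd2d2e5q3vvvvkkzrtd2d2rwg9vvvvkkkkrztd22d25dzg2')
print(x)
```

Pattern: exactly 4 of the literal 'v', then one or more of the literal 'k'; then the literal 'rzt', then the literal 'd2' repeated 2 times.
Matches: at [5:18] → 'vvvvkkrztd2d2'.
No capturing groups, so `findall` returns the 1 full match string.

['vvvvkkrztd2d2']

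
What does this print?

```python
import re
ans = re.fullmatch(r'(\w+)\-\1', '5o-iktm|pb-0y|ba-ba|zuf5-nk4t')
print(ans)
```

After group 1 captures some text, `\1` only succeeds where that same text appears again.
`re.fullmatch` requires the pattern to consume the entire string.
Here the string isn't matched end-to-end, so the call returns None.

None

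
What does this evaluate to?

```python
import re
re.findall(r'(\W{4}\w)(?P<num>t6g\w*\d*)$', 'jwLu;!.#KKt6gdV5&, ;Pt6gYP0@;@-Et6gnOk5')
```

The pattern matches exactly 4 of a non-word character, then a word character (captured); then the literal 't6g', then zero or more of a word character, then zero or more of a digit (captured as 'num'); then anchored at the end.
Matches: at [27:39] match '@;@-Et6gnOk5', groups = ('@;@-E', 't6gnOk5').
Multiple groups make `findall` return tuples — one 2-tuple for the one match.

[('@;@-E', 't6gnOk5')]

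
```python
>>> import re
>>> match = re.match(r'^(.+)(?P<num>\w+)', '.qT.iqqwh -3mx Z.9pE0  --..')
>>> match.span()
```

(0, 21)

`match` is anchored at position 0; if the pattern doesn't fit there, it returns None.
The match spans [0:21] → '.qT.iqqwh -3mx Z.9pE0'.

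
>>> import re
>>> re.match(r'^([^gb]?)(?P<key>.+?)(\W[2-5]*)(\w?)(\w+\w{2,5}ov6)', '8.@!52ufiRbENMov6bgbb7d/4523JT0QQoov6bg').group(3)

The pattern matches anchored at the start of the string; then optionally any character except [gb] (captured); then one or more of any character (lazy) (captured as 'key'); then a non-word character, then zero or more of a character in [2-5] (captured); then optionally a word character (captured); then one or more of a word character, then 2 to 5 of a word character, then the literal 'ov6' (captured).
`match` is anchored at position 0; if the pattern doesn't fit there, it returns None.
The match spans [0:17] → '8.@!52ufiRbENMov6'.
Captured: group 1 = '8', group 2 = '.@', group 3 = '!52', group 4 = 'u', group 5 = 'fiRbENMov6'.

'!52'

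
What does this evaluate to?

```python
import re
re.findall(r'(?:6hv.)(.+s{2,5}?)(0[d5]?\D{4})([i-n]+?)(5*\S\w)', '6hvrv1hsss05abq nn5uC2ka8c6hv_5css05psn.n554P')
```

Pattern: the literal '6hv', then any character (non-capturing group); then one or more of any character, then 2 to 5 of the literal 's' (lazy) (captured); then a literal '0', then optionally one of [d5], then exactly 4 of a non-digit (captured); then one or more of a character in [i-n] (lazy) (captured); then zero or more of a literal '5', then a non-whitespace character, then a word character (captured).
Scanning left to right: at [0:45] match '6hvrv1hsss05abq nn5uC2ka8c6hv_5css05psn.n554P', groups = ('v1hsss05abq nn5uC2ka8c6hv_5css', '05psn.', 'n', '554P').
With 4 capturing groups, `findall` returns a 4-tuple per match.

[('v1hsss05abq nn5uC2ka8c6hv_5css', '05psn.', 'n', '554P')]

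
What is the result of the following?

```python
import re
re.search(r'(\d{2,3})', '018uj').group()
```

'018'

Pattern: 2 to 3 of a digit (captured).
The match spans [0:3] → '018'.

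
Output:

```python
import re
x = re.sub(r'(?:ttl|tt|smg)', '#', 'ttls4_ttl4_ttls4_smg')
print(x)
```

#s4_#4_#s4_#

Branches in `(...|...)` are attempted left-to-right; the first branch that allows the whole pattern to succeed is taken.
Matches: at [0:3] → 'ttl'; at [6:9] → 'ttl'; at [11:14] → 'ttl'; at [17:20] → 'smg'.
`sub` substitutes '#' at each match site.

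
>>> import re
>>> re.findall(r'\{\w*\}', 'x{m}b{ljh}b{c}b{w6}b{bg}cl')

Walking the string: at [1:4] → '{m}'; at [5:10] → '{ljh}'; at [11:14] → '{c}'; at [15:19] → '{w6}'; at [20:24] → '{bg}'.
`findall` yields the raw match text (5 of them) because the pattern has no groups.

['{m}', '{ljh}', '{c}', '{w6}', '{bg}']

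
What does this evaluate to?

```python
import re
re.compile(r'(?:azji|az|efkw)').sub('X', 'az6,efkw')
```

`sub` substitutes 'X' at each match site.

'X6,X'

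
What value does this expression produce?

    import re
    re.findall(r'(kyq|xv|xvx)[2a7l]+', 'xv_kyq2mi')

Walking the string: at [3:7] match 'kyq2', group 1 = 'kyq'.
With a single group, `findall` returns only what that group captured — 1 item.

['kyq']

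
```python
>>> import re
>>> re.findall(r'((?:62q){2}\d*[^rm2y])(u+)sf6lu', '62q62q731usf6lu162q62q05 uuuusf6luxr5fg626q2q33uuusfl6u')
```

[('62q62q731', 'u'), ('62q62q05 ', 'uuuu')]

The pattern matches the literal '62q' repeated 2 times, then zero or more of a digit, then any character except [rm2y] (captured); then one or more of a literal 'u' (captured); then the literal 'sf6', then the literal 'lu'.
Scanning left to right: at [0:15] match '62q62q731usf6lu', groups = ('62q62q731', 'u'); at [16:34] match '62q62q05 uuuusf6lu', groups = ('62q62q05 ', 'uuuu').
`findall` packs the 2 group values into a tuple for every match.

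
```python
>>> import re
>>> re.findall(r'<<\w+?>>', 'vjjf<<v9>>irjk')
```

['<<v9>>']

Matches: at [4:10] → '<<v9>>'.
`findall` yields the raw match text (1 of them) because the pattern has no groups.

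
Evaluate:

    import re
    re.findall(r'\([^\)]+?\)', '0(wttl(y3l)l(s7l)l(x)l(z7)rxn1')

Scanning left to right: at [1:11] → '(wttl(y3l)'; at [12:17] → '(s7l)'; at [18:21] → '(x)'; at [22:26] → '(z7)'.
`findall` yields the raw match text (4 of them) because the pattern has no groups.

['(wttl(y3l)', '(s7l)', '(x)', '(z7)']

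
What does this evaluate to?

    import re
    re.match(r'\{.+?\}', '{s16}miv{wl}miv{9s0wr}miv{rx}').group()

With `match`, the pattern is implicitly anchored at the beginning.
The match spans [0:5] → '{s16}'.

'{s16}'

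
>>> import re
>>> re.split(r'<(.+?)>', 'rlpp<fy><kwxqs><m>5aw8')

Lazy quantifiers expand one character at a time until the remainder of the pattern can match.
Matches to split on: at [4:8] → '<fy>'; at [8:15] → '<kwxqs>'; at [15:18] → '<m>'.
With a capturing group present, the delimiter's captured portion is kept in the result list.

['rlpp', 'fy', '', 'kwxqs', '', 'm', '5aw8']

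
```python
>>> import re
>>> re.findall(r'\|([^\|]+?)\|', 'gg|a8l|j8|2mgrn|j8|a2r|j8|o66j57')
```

['a8l', '2mgrn', 'a2r']

Matches: at [2:7] match '|a8l|', group 1 = 'a8l'; at [9:16] match '|2mgrn|', group 1 = '2mgrn'; at [18:23] match '|a2r|', group 1 = 'a2r'.
With a single group, `findall` returns only what that group captured — 3 items.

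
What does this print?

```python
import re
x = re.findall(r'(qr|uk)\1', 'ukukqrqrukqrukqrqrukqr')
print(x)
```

['uk', 'qr', 'qr']

`\1` has to match the exact text group 1 already captured.
One capturing group, so `findall` returns just the captured substring from each match — 3 in all.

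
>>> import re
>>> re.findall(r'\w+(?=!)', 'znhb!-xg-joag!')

['znhb', 'joag']

Because the assertion is zero-width, the text it checks is not consumed and won't appear in the result.
Walking the string: at [0:4] → 'znhb'; at [9:13] → 'joag'.
`findall` yields the raw match text (2 of them) because the pattern has no groups.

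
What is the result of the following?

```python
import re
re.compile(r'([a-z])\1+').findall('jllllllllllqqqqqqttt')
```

After group 1 captures some text, `\1` only succeeds where that same text appears again.
Matches: at [1:11] match 'llllllllll', group 1 = 'l'; at [11:17] match 'qqqqqq', group 1 = 'q'; at [17:20] match 'ttt', group 1 = 't'.
One capturing group, so `findall` returns just the captured substring from each match — 3 in all.

['l', 'q', 't']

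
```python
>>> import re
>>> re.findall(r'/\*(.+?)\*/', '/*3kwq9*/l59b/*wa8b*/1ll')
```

Matches: at [0:9] match '/*3kwq9*/', group 1 = '3kwq9'; at [13:21] match '/*wa8b*/', group 1 = 'wa8b'.
With a single group, `findall` returns only what that group captured — 2 items.

['3kwq9', 'wa8b']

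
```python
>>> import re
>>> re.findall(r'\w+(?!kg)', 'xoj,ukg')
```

A negative assertion filters positions out without eating any characters.
`findall` yields the raw match text (2 of them) because the pattern has no groups.

['xoj', 'ukg']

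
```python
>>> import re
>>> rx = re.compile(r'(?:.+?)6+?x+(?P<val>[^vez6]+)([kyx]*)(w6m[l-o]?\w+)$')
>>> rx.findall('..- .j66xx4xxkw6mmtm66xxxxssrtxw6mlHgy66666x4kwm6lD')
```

[('4xxk', '', 'w6mmtm66xxxxssrtxw6mlHgy66666x4kwm6lD')]

Because the quantifier is non-greedy, it stops expanding at the earliest point where the rest of the pattern can succeed.
Multiple groups make `findall` return tuples — one 3-tuple for the one match.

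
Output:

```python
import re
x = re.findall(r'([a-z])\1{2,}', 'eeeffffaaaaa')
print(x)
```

The backreference `\1` re-matches whatever the first group consumed, character for character.
Matches: at [0:3] match 'eee', group 1 = 'e'; at [3:7] match 'ffff', group 1 = 'f'; at [7:12] match 'aaaaa', group 1 = 'a'.
Because there's exactly one group, `findall` drops the full match and keeps group 1 from each hit.

['e', 'f', 'a']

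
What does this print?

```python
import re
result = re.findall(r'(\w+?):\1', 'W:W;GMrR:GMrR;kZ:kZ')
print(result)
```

The backreference `\1` re-matches whatever the first group consumed, character for character.
Walking the string: at [0:3] match 'W:W', group 1 = 'W'; at [4:13] match 'GMrR:GMrR', group 1 = 'GMrR'; at [14:19] match 'kZ:kZ', group 1 = 'kZ'.
Because there's exactly one group, `findall` drops the full match and keeps group 1 from each hit.

['W', 'GMrR', 'kZ']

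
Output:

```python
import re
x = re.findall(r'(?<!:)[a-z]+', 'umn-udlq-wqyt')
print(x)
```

['umn', 'udlq', 'wqyt']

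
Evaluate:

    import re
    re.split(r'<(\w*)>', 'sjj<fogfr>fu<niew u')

['sjj', 'fogfr', 'fu<niew u']

Matches to split on: at [3:10] → '<fogfr>'.
With a capturing group present, the delimiter's captured portion is kept in the result list.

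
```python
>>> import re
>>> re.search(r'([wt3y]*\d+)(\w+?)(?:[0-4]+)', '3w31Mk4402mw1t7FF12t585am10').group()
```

'3w31Mk4402'

The pattern matches zero or more of one of [wt3y], then one or more of a digit (captured); then one or more of a word character (lazy) (captured); then one or more of a character in [0-4] (non-capturing group).
With the lazy modifier that quantifier settles for the fewest repetitions that let the rest of the pattern succeed (the atoms after it are unaffected and can still be greedy).
Unlike `match`, `search` isn't anchored — it looks for the pattern anywhere in the string.
The match spans [0:10] → '3w31Mk4402'.
Captured: group 1 = '3w31', group 2 = 'Mk'.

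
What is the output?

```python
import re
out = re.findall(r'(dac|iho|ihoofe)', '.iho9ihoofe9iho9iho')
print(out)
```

Alternation tries branches left to right and keeps the first one that lets the overall match succeed at that position.
Walking the string: at [1:4] match 'iho', group 1 = 'iho'; at [5:8] match 'iho', group 1 = 'iho'; at [12:15] match 'iho', group 1 = 'iho'; at [16:19] match 'iho', group 1 = 'iho'.
`findall` collects group 1 from each match (4 total).

['iho', 'iho', 'iho', 'iho']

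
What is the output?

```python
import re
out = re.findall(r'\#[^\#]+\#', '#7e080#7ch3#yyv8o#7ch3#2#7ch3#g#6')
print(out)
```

Matches: at [0:7] → '#7e080#'; at [11:18] → '#yyv8o#'; at [22:25] → '#2#'; at [29:32] → '#g#'.
Since nothing is captured, `findall` lists the 4 matched substrings directly.

['#7e080#', '#yyv8o#', '#2#', '#g#']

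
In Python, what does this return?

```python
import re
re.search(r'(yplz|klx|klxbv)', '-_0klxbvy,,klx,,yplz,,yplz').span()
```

The regex engine tests alternatives in the order written; an earlier branch that matches wins even if a later one would match more.
`re.search` scans for the first position where the pattern succeeds.
The match spans [3:6] → 'klx'.
Captured: group 1 = 'klx'.

(3, 6)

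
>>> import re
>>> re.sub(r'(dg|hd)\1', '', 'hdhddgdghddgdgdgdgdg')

After group 1 captures some text, `\1` only succeeds where that same text appears again.
`sub` substitutes '' at each match site.

'hddg'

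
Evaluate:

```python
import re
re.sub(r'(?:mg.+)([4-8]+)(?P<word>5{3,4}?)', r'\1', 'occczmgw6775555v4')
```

'occcz5v4'

Each match is replaced using the text its own group 1 captured.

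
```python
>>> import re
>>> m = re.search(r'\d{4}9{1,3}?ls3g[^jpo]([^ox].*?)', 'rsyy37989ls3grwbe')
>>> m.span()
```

(4, 15)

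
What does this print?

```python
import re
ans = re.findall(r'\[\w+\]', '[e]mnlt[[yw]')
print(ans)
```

Walking the string: at [0:3] → '[e]'; at [8:12] → '[yw]'.
With no groups in the pattern, `findall` gives back each whole match — 2 here.

['[e]', '[yw]']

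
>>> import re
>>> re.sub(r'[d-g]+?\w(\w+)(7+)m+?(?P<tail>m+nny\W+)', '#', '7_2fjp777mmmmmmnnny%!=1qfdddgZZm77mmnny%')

This matches one or more of a character in [d-g] (lazy), then a word character; then one or more of a word character (captured); then one or more of a literal '7' (captured); then one or more of a literal 'm' (lazy); then one or more of the literal 'm', then the literal 'nny', then one or more of a non-word character (captured as 'tail').
Matches: at [24:40] → 'fdddgZZm77mmnny%'.
`sub` substitutes '#' at each match site.

'7_2fjp777mmmmmmnnny%!=1q#'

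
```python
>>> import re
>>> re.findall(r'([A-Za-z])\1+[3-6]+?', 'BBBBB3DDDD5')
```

['B', 'D']

The backreference `\1` re-matches whatever the first group consumed, character for character.
Matches: at [0:6] match 'BBBBB3', group 1 = 'B'; at [6:11] match 'DDDD5', group 1 = 'D'.
`findall` collects group 1 from each match (2 total).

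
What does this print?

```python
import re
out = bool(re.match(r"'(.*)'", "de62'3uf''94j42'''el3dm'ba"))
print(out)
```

`re.match` only tries the pattern at the start of the string.
Here position 0 doesn't satisfy it, so the call returns None, and `bool(None)` is False.

False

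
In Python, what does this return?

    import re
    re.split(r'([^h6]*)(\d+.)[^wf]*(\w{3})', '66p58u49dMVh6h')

['', '', '66p', 'h6h', '']

This matches zero or more of any character except [h6] (captured); then one or more of a digit, then any character (captured); then zero or more of any character except [wf]; then exactly 3 of a word character (captured).
Matches to split on: at [0:14] → '66p58u49dMVh6h'.
Because the pattern has a capturing group, `split` also inserts each captured text between the pieces.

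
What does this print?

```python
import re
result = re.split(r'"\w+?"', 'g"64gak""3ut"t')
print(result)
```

Matches to split on: at [1:8] → '"64gak"'; at [8:13] → '"3ut"'.
The string is cut at each match, leaving 3 pieces.

['g', '', 't']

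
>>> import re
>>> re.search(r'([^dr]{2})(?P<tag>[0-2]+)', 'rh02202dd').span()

Pattern: exactly 2 of any character except [dr] (captured); then one or more of a character in [0-2] (captured as 'tag').
The match spans [1:7] → 'h02202'.

(1, 7)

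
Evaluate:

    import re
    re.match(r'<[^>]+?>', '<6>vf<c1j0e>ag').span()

(0, 3)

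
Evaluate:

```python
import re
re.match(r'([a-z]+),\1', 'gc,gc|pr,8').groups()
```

The match spans [0:5] → 'gc,gc'.
Captured: group 1 = 'gc'.

('gc',)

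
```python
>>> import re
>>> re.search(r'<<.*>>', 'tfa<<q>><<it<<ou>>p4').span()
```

Unlike `match`, `search` isn't anchored — it looks for the pattern anywhere in the string.
The match spans [3:18] → '<<q>><<it<<ou>>'.

(3, 18)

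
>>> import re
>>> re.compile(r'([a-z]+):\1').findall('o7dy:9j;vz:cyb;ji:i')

`\1` has to match the exact text group 1 already captured.
`findall` collects group 1 from the one match (1 total).

['i']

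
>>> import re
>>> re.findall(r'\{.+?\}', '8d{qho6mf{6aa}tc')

`findall` yields the raw match text (1 of them) because the pattern has no groups.

['{qho6mf{6aa}']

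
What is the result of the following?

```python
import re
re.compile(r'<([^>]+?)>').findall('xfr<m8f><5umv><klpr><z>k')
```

['m8f', '5umv', 'klpr', 'z']

One capturing group, so `findall` returns just the captured substring from each match — 4 in all.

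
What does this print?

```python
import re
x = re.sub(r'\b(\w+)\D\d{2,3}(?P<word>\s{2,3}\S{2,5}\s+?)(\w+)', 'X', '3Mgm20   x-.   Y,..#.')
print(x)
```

This matches a word boundary (`\b`, zero-width); then one or more of a word character (captured); then a non-digit, then 2 to 3 of a digit; then 2 to 3 of whitespace, then 2 to 5 of a non-whitespace character, then one or more of whitespace (lazy) (captured as 'word'); then one or more of a word character (captured).
`sub` substitutes 'X' at each match site.

X,..#.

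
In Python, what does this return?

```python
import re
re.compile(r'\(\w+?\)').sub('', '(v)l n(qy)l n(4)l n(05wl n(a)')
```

Matches: at [0:3] → '(v)'; at [6:10] → '(qy)'; at [13:16] → '(4)'; at [26:29] → '(a)'.
Every occurrence is swapped for ''.

'l nl nl n(05wl n'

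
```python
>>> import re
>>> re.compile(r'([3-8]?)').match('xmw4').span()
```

The pattern matches optionally a character in [3-8] (captured).
`re.match` only tries the pattern at the start of the string.
The match spans [0:0] → ''.
Captured: group 1 = ''.

(0, 0)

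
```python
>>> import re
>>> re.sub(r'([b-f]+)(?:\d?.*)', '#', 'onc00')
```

'on#'

`sub` substitutes '#' at each match site.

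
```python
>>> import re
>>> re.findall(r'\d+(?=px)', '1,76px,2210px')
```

The `(?=…)`/`(?<=…)` assertion just peeks at neighbouring text; it doesn't advance the match position.
Matches: at [2:4] → '76'; at [7:11] → '2210'.
With no groups in the pattern, `findall` gives back each whole match — 2 here.

['76', '2210']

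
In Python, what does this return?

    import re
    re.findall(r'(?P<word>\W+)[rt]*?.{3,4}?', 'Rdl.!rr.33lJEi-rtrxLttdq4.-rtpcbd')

This matches one or more of a non-word character (captured as 'word'); then zero or more of one of [rt] (lazy), then 3 to 4 of any character (lazy).
Scanning left to right: at [3:8] match '.!rr.', group 1 = '.!'; at [14:18] match '-rtr', group 1 = '-'; at [25:30] match '.-rtp', group 1 = '.-'.
Because there's exactly one group, `findall` drops the full match and keeps group 1 from each hit.

['.!', '-', '.-']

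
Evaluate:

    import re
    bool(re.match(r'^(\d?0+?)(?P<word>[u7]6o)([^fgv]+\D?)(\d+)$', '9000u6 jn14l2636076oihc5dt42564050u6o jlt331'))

False

The pattern matches anchored at the start of the string; then optionally a digit, then one or more of the literal '0' (lazy) (captured); then one of [u7], then the literal '6o' (captured as 'word'); then one or more of any character except [fgv], then optionally a non-digit (captured); then one or more of a digit (captured); then anchored at the end.
With `match`, the pattern is implicitly anchored at the beginning.
Here the pattern fails at index 0, so the call returns None, and `bool(None)` is False.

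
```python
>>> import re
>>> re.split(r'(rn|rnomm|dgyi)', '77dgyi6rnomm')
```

Alternation tries branches left to right and keeps the first one that lets the overall match succeed at that position.
Matches to split on: at [2:6] → 'dgyi'; at [7:9] → 'rn'.
The group in the pattern means `split` returns the separators' captures alongside the pieces.

['77', 'dgyi', '6', 'rn', 'omm']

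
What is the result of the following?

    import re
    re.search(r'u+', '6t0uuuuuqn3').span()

The match spans [3:8] → 'uuuuu'.

(3, 8)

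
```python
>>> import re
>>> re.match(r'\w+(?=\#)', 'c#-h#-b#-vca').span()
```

The positive lookaround only admits positions where the adjacent text matches; those characters stay outside the span.
`re.match` only tries the pattern at the start of the string.
The match spans [0:1] → 'c'.

(0, 1)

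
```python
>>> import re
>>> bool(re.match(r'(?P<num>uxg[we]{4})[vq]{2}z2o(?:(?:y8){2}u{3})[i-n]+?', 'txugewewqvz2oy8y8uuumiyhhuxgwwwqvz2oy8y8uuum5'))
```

`re.match` won't scan ahead — the pattern has to work from the very first character.
Here position 0 doesn't satisfy it, so the call returns None, and `bool(None)` is False.

False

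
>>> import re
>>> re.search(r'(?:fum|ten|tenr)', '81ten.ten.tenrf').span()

(2, 5)

`re.search` scans for the first position where the pattern succeeds.
The match spans [2:5] → 'ten'.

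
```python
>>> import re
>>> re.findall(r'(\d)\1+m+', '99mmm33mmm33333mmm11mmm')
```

`\1` is not a pattern — it's the concrete string captured by group 1, re-applied verbatim.
Walking the string: at [0:5] match '99mmm', group 1 = '9'; at [5:10] match '33mmm', group 1 = '3'; at [10:18] match '33333mmm', group 1 = '3'; at [18:23] match '11mmm', group 1 = '1'.
One capturing group, so `findall` returns just the captured substring from each match — 4 in all.

['9', '3', '3', '1']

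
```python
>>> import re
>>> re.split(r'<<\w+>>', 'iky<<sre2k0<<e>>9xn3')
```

['iky<<sre2k0', '9xn3']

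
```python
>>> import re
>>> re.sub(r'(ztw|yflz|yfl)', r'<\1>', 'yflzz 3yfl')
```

`|` is ordered: at each position the engine commits to the first alternative that works.
Each match is replaced using the text its own group 1 captured.

'<yflz>z 3<yfl>'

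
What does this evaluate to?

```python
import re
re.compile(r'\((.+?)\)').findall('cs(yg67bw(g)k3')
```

['yg67bw(g']

Matches: at [2:12] match '(yg67bw(g)', group 1 = 'yg67bw(g'.
With a single group, `findall` returns only what that group captured — 1 item.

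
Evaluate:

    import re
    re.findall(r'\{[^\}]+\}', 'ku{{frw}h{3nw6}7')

Matches: at [2:8] → '{{frw}'; at [9:15] → '{3nw6}'.
Since nothing is captured, `findall` lists the 2 matched substrings directly.

['{{frw}', '{3nw6}']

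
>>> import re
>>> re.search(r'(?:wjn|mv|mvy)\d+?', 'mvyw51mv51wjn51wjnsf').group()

Unlike `match`, `search` isn't anchored — it looks for the pattern anywhere in the string.
The match spans [6:9] → 'mv5'.

'mv5'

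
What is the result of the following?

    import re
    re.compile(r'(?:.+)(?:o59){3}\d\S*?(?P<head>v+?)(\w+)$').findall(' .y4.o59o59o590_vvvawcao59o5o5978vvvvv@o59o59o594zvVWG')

This matches one or more of any character (non-capturing group); then the literal 'o59' repeated 3 times, then a digit, then zero or more of a non-whitespace character (lazy); then one or more of a literal 'v' (lazy) (captured as 'head'); then one or more of a word character (captured); then anchored at the end.
Walking the string: at [0:54] match ' .y4.o59o59o590_vvvawcao59o5o5978vvvvv@o59o59o594zvVWG', groups = ('v', 'VWG').
`findall` packs the 2 group values into a tuple for every match.

[('v', 'VWG')]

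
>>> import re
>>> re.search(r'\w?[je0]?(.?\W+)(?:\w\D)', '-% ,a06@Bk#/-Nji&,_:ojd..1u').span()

The pattern matches optionally a word character, then optionally one of [je0]; then optionally any character, then one or more of a non-word character (captured); then a word character, then a non-digit (non-capturing group).
The match spans [4:10] → 'a06@Bk'.

(4, 10)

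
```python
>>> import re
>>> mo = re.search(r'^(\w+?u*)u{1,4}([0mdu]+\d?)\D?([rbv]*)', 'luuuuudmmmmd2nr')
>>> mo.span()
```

The pattern matches anchored at the start of the string; then one or more of a word character (lazy), then zero or more of a literal 'u' (captured); then 1 to 4 of a literal 'u'; then one or more of one of [0mdu], then optionally a digit (captured); then optionally a non-digit; then zero or more of one of [rbv] (captured).
`search` walks the string left to right and returns the first match it finds.
The match spans [0:15] → 'luuuuudmmmmd2nr'.
Captured: group 1 = 'luuuu', group 2 = 'dmmmmd2', group 3 = 'r'.

(0, 15)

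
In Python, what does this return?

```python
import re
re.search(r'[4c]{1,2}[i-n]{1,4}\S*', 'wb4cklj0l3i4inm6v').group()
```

'4cklj0l3i4inm6v'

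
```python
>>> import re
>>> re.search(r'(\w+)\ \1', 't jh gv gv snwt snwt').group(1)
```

'gv'

The match spans [5:10] → 'gv gv'.
Captured: group 1 = 'gv'.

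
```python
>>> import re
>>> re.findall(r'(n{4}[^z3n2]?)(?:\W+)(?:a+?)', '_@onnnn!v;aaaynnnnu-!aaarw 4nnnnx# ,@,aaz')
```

['nnnnu', 'nnnnx']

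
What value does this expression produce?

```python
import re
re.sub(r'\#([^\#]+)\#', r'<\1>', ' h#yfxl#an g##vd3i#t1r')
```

Matches: at [2:8] → '#yfxl#'; at [13:19] → '#vd3i#'.
`\1` in the replacement pulls in group 1's text for each match.

' h<yfxl>an g#<vd3i>t1r'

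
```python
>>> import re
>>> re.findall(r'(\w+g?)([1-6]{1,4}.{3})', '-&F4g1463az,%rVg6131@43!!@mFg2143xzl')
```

`findall` packs the 2 group values into a tuple for every match.

[('F4g146', '3az,'), ('rVg613', '1@43'), ('mFg214', '3xzl')]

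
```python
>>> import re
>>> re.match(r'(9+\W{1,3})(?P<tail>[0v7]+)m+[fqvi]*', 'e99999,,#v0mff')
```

None

`re.match` won't scan ahead — the pattern has to work from the very first character.
Here position 0 doesn't satisfy it, so the call returns None.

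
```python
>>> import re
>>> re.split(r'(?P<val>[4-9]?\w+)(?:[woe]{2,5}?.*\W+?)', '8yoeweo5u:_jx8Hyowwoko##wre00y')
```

The pattern matches optionally a character in [4-9], then one or more of a word character (captured as 'val'); then 2 to 5 of one of [woe] (lazy), then zero or more of any character, then one or more of a non-word character (lazy) (non-capturing group).
Matches to split on: at [0:24] → '8yoeweo5u:_jx8Hyowwoko##'.
`re.split` interleaves the captured-group text with the surrounding fragments.

['', '8yoew', 'wre00y']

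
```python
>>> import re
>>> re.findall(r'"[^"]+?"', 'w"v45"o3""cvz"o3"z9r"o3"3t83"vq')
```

Matches: at [1:6] → '"v45"'; at [9:14] → '"cvz"'; at [16:21] → '"z9r"'; at [23:29] → '"3t83"'.
`findall` yields the raw match text (4 of them) because the pattern has no groups.

['"v45"', '"cvz"', '"z9r"', '"3t83"']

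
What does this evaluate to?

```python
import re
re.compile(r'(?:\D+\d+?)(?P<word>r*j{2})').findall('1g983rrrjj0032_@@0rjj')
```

['rrrjj', 'rjj']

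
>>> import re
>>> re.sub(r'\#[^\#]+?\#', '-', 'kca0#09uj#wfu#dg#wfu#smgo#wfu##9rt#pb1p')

Each match is replaced by '-'.

'kca0-wfu-wfu-wfu#-pb1p'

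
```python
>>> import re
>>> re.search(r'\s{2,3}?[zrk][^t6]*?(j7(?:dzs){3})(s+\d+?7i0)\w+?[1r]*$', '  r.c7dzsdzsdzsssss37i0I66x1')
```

None

This matches 2 to 3 of whitespace (lazy), then one of [zrk], then zero or more of any character except [t6] (lazy); then the literal 'j7', then the literal 'dzs' repeated 3 times (captured); then one or more of the literal 's', then one or more of a digit (lazy), then the literal '7i0' (captured); then one or more of a word character (lazy), then zero or more of one of [1r]; then anchored at the end.
`search` walks the string left to right and returns the first match it finds.
Here the pattern never matches, so the call returns None.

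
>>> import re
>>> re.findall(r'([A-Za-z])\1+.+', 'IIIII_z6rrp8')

['I']

`\1` is not a pattern — it's the concrete string captured by group 1, re-applied verbatim.
Matches: at [0:12] match 'IIIII_z6rrp8', group 1 = 'I'.
With a single group, `findall` returns only what that group captured — 1 item.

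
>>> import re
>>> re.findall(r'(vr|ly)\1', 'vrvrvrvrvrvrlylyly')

['vr', 'vr', 'vr', 'ly']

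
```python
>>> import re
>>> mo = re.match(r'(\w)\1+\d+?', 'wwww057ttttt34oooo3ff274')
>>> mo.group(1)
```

'w'

The match spans [0:5] → 'wwww0'.
Captured: group 1 = 'w'.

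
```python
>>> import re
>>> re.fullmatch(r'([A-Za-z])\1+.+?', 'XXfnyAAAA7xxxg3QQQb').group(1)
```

'X'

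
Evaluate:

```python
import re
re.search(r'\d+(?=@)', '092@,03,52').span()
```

(0, 3)

The positive lookaround only admits positions where the adjacent text matches; those characters stay outside the span.
The match spans [0:3] → '092'.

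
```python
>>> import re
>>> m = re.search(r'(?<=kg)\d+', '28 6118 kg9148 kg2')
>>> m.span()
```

Because the assertion is zero-width, the text it checks is not consumed and won't appear in the result.
The match spans [10:14] → '9148'.

(10, 14)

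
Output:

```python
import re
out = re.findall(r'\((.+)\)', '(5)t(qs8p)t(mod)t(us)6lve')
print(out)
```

With a single group, `findall` returns only what that group captured — 1 item.

['5)t(qs8p)t(mod)t(us']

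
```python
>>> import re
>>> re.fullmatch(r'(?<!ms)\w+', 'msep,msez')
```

None

For `fullmatch`, every character of the input must be accounted for by the pattern.
Here the pattern can't cover the whole string, so the call returns None.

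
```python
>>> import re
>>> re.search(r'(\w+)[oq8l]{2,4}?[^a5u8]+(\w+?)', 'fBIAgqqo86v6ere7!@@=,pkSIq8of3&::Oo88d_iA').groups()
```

The pattern matches one or more of a word character (captured); then 2 to 4 of one of [oq8l] (lazy), then one or more of any character except [a5u8]; then one or more of a word character (lazy) (captured).
`search` walks the string left to right and returns the first match it finds.
The match spans [0:27] → 'fBIAgqqo86v6ere7!@@=,pkSIq8'.
Captured: group 1 = 'fBIAgqq', group 2 = '8'.

('fBIAgqq', '8')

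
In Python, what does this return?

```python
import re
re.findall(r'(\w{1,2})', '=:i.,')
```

['i']

The pattern matches 1 to 2 of a word character (captured).
Matches: at [2:3] match 'i', group 1 = 'i'.
One capturing group, so `findall` returns just the captured substring from the one match — 1 in all.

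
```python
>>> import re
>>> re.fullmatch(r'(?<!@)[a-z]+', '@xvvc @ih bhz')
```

None

`(?!…)`/`(?<!…)` only lets a position through if the neighbouring text does NOT match; no characters are consumed.
`fullmatch` succeeds only if the pattern covers the string from start to end.
Here the pattern can't cover the whole string, so the call returns None.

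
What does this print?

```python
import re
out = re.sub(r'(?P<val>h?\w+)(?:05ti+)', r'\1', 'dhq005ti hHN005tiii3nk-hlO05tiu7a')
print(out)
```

The pattern matches optionally a literal 'h', then one or more of a word character (captured as 'val'); then the literal '05t', then one or more of a literal 'i' (non-capturing group).
The replacement refers to a captured group, so each match is rewritten using its own captured text.

dhq0 hHN03nk-hlOu7a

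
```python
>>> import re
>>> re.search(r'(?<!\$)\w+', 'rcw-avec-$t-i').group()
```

'rcw'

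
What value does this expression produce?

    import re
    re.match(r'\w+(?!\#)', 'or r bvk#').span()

(0, 2)

The negative lookahead/lookbehind blocks any match where the forbidden context is present.
`re.match` only tries the pattern at the start of the string.
The match spans [0:2] → 'or'.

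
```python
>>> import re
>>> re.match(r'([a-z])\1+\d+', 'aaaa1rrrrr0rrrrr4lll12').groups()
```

The backreference `\1` re-matches whatever the first group consumed, character for character.
With `match`, the pattern is implicitly anchored at the beginning.
The match spans [0:5] → 'aaaa1'.
Captured: group 1 = 'a'.

('a',)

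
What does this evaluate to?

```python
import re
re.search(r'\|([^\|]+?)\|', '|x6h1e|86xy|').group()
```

The match spans [0:7] → '|x6h1e|'.

'|x6h1e|'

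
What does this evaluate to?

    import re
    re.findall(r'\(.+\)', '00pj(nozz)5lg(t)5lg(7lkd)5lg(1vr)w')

With no groups in the pattern, `findall` gives back each whole match — 1 here.

['(nozz)5lg(t)5lg(7lkd)5lg(1vr)']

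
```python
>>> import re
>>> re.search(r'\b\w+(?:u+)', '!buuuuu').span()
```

This matches a word boundary (`\b`, zero-width); then one or more of a word character; then one or more of a literal 'u' (non-capturing group).
`re.search` scans for the first position where the pattern succeeds.
The match spans [1:7] → 'buuuuu'.

(1, 7)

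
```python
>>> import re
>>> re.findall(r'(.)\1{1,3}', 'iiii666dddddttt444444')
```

['i', '6', 'd', 't', '4', '4']

After group 1 captures some text, `\1` only succeeds where that same text appears again.
Because there's exactly one group, `findall` drops the full match and keeps group 1 from each hit.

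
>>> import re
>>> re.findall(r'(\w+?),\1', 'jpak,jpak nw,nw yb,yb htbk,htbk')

['jpak', 'nw', 'yb', 'htbk']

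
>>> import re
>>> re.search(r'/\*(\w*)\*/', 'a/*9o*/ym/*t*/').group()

'/*9o*/'

The match spans [1:7] → '/*9o*/'.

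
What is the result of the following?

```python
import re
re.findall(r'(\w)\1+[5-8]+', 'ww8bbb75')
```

['w', 'b']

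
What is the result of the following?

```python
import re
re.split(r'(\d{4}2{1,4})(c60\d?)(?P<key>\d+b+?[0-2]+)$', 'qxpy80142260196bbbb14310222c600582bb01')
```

['qxpy80142260196bbbb1', '4310222', 'c600', '582bb01', '']

The pattern matches exactly 4 of a digit, then 1 to 4 of the literal '2' (captured); then the literal 'c60', then optionally a digit (captured); then one or more of a digit, then one or more of the literal 'b' (lazy), then one or more of a character in [0-2] (captured as 'key'); then anchored at the end.
With a capturing group present, the delimiter's captured portion is kept in the result list.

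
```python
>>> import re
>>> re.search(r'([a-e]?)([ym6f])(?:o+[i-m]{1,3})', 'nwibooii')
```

None

Pattern: optionally a character in [a-e] (captured); then one of [ym6f] (captured); then one or more of the literal 'o', then 1 to 3 of a character in [i-m] (non-capturing group).
Unlike `match`, `search` isn't anchored — it looks for the pattern anywhere in the string.
Here nothing in the string fits, so the call returns None.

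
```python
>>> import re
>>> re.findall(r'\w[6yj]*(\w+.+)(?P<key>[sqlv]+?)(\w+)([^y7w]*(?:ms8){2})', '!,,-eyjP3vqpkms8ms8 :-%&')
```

Pattern: a word character, then zero or more of one of [6yj]; then one or more of a word character, then one or more of any character (captured); then one or more of one of [sqlv] (lazy) (captured as 'key'); then one or more of a word character (captured); then zero or more of any character except [y7w], then the literal 'ms8' repeated 2 times (captured).
Matches: at [4:19] match 'eyjP3vqpkms8ms8', groups = ('P3v', 'q', 'pk', 'ms8ms8').
With 4 capturing groups, `findall` returns a 4-tuple per match.

[('P3v', 'q', 'pk', 'ms8ms8')]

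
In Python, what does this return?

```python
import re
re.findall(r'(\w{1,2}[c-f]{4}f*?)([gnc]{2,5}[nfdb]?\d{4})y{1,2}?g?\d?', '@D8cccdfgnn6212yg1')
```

The pattern matches 1 to 2 of a word character, then exactly 4 of a character in [c-f], then zero or more of the literal 'f' (lazy) (captured); then 2 to 5 of one of [gnc], then optionally one of [nfdb], then exactly 4 of a digit (captured); then 1 to 2 of the literal 'y' (lazy), then optionally a literal 'g', then optionally a digit.
Walking the string: at [1:18] match 'D8cccdfgnn6212yg1', groups = ('D8cccdf', 'gnn6212').
`findall` packs the 2 group values into a tuple for every match.

[('D8cccdf', 'gnn6212')]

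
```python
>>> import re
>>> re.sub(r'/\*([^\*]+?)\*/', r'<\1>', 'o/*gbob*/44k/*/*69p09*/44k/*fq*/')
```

Each match is replaced using the text its own group 1 captured.

'o<gbob>44k/*<69p09>44k<fq>'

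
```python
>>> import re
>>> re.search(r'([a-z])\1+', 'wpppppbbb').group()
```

'ppppp'

`\1` is not a pattern — it's the concrete string captured by group 1, re-applied verbatim.
`search` walks the string left to right and returns the first match it finds.
The match spans [1:6] → 'ppppp'.
Captured: group 1 = 'p'.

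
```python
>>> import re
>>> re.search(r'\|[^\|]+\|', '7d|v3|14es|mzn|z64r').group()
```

'|v3|'

The match spans [2:6] → '|v3|'.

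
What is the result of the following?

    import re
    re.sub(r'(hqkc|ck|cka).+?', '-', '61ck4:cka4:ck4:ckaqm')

The regex engine tests alternatives in the order written; an earlier branch that matches wins even if a later one would match more.
Matches: at [2:5] → 'ck4'; at [6:9] → 'cka'; at [11:14] → 'ck4'; at [15:18] → 'cka'.
Each match is replaced by '-'.

'61-:-4:-:-qm'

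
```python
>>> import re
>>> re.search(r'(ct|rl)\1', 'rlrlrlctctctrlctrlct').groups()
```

('rl',)

The match spans [0:4] → 'rlrl'.
Captured: group 1 = 'rl'.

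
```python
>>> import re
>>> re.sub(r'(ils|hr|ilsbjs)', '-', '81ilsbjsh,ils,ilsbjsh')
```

Branches in `(...|...)` are attempted left-to-right; the first branch that allows the whole pattern to succeed is taken.
Matches: at [2:5] → 'ils'; at [10:13] → 'ils'; at [14:17] → 'ils'.
Every occurrence is swapped for '-'.

'81-bjsh,-,-bjsh'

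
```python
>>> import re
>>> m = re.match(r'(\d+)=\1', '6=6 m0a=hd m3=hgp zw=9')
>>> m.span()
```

`match` is anchored at position 0; if the pattern doesn't fit there, it returns None.
The match spans [0:3] → '6=6'.

(0, 3)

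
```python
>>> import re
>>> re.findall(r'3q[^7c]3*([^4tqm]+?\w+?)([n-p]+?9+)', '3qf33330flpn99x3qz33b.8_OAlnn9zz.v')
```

The `?` after the quantifier makes it lazy — it takes as little as possible before letting the rest of the pattern try.
2 groups means each result is a tuple of 2 captured strings — 2 here.

[('0fl', 'pn99'), ('b.8_OAl', 'nn9')]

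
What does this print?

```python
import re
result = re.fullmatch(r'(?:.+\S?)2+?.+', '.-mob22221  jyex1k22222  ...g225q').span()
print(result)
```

(0, 33)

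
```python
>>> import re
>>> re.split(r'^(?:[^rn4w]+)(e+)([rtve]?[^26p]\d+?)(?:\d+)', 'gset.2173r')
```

['', 'e', 't.2', 'r']

Pattern: anchored at the start of the string; then one or more of any character except [rn4w] (non-capturing group); then one or more of a literal 'e' (captured); then optionally one of [rtve], then any character except [26p], then one or more of a digit (lazy) (captured); then one or more of a digit (non-capturing group).
A `+?`/`*?`/`{m,n}?` starts at its minimum and grows only as far as needed for what follows to match.
Matches to split on: at [0:9] → 'gset.2173'.
Because the pattern has a capturing group, `split` also inserts each captured text between the pieces.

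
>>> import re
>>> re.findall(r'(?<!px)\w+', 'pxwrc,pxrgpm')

['pxwrc', 'pxrgpm']

`(?!…)`/`(?<!…)` only lets a position through if the neighbouring text does NOT match; no characters are consumed.
Walking the string: at [0:5] → 'pxwrc'; at [6:12] → 'pxrgpm'.
With no groups in the pattern, `findall` gives back each whole match — 2 here.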